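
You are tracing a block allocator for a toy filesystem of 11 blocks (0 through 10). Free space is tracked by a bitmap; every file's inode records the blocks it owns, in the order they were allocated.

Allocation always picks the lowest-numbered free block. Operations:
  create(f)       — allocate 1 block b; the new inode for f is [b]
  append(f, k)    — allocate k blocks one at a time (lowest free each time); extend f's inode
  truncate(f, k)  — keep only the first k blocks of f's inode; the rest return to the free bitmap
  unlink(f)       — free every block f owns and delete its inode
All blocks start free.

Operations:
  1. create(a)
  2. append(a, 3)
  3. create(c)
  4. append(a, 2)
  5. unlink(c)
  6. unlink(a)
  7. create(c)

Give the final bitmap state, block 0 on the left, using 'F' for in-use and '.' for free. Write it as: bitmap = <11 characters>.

bitmap = F..........

[1] create(a) — a=0 (map F..........)
[2] append(a, 3) — a=0,1,2,3 (map FFFF.......)
[3] create(c) — a=0,1,2,3 c=4 (map FFFFF......)
[4] append(a, 2) — a=0,1,2,3,5,6 c=4 (map FFFFFFF....)
[5] unlink(c) — a=0,1,2,3,5,6 (map FFFF.FF....)
[6] unlink(a) —  (map ...........)
[7] create(c) — c=0 (map F..........)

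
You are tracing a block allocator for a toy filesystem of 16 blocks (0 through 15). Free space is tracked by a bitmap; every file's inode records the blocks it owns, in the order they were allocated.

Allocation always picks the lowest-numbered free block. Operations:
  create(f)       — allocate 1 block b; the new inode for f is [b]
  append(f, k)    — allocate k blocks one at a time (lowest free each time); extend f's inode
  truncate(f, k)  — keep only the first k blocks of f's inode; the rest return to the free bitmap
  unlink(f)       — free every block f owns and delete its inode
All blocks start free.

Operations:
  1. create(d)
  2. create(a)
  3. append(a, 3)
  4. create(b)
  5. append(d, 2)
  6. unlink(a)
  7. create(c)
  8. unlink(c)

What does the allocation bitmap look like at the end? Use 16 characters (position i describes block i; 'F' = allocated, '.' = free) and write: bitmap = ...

create(d): bitmap=F............... | d=[0]
create(a): bitmap=FF.............. | a=[1] d=[0]
append(a, 3): bitmap=FFFFF........... | a=[1, 2, 3, 4] d=[0]
create(b): bitmap=FFFFFF.......... | a=[1, 2, 3, 4] b=[5] d=[0]
append(d, 2): bitmap=FFFFFFFF........ | a=[1, 2, 3, 4] b=[5] d=[0, 6, 7]
unlink(a): bitmap=F....FFF........ | b=[5] d=[0, 6, 7]
create(c): bitmap=FF...FFF........ | b=[5] c=[1] d=[0, 6, 7]
unlink(c): bitmap=F....FFF........ | b=[5] d=[0, 6, 7]

bitmap = F....FFF........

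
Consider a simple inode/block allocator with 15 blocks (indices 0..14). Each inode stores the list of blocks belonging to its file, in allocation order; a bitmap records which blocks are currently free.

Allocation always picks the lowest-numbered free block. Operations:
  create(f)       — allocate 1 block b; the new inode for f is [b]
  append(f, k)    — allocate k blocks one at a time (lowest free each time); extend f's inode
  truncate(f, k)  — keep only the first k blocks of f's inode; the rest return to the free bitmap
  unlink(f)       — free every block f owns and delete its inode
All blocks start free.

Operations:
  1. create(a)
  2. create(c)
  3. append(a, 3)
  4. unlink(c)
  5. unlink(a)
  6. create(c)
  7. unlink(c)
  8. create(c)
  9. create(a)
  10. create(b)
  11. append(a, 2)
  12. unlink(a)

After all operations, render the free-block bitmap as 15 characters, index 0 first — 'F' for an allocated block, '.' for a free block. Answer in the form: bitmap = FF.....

bitmap = F.F............

after create(a) → a:[0]  free=[F..............]
after create(c) → a:[0], c:[1]  free=[FF.............]
after append(a, 3) → a:[0, 2, 3, 4], c:[1]  free=[FFFFF..........]
after unlink(c) → a:[0, 2, 3, 4]  free=[F.FFF..........]
after unlink(a) →   free=[...............]
after create(c) → c:[0]  free=[F..............]
after unlink(c) →   free=[...............]
after create(c) → c:[0]  free=[F..............]
after create(a) → a:[1], c:[0]  free=[FF.............]
after create(b) → a:[1], b:[2], c:[0]  free=[FFF............]
after append(a, 2) → a:[1, 3, 4], b:[2], c:[0]  free=[FFFFF..........]
after unlink(a) → b:[2], c:[0]  free=[F.F............]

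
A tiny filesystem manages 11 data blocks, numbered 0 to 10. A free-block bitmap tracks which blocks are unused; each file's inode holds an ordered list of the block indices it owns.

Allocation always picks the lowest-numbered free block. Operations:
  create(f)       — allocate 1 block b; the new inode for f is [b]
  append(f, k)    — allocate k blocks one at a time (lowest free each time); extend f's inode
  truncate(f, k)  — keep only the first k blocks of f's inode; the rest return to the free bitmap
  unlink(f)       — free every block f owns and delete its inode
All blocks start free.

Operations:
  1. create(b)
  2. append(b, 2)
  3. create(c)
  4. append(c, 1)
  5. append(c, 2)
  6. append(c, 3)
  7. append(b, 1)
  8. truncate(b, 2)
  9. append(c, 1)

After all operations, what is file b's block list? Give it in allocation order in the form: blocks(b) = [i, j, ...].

blocks(b) = [0, 1]

  1. create(b)  ⇒  F..........  {b→[0]}
  2. append(b, 2)  ⇒  FFF........  {b→[0, 1, 2]}
  3. create(c)  ⇒  FFFF.......  {b→[0, 1, 2]; c→[3]}
  4. append(c, 1)  ⇒  FFFFF......  {b→[0, 1, 2]; c→[3, 4]}
  5. append(c, 2)  ⇒  FFFFFFF....  {b→[0, 1, 2]; c→[3, 4, 5, 6]}
  6. append(c, 3)  ⇒  FFFFFFFFFF.  {b→[0, 1, 2]; c→[3, 4, 5, 6, 7, 8, 9]}
  7. append(b, 1)  ⇒  FFFFFFFFFFF  {b→[0, 1, 2, 10]; c→[3, 4, 5, 6, 7, 8, 9]}
  8. truncate(b, 2)  ⇒  FF.FFFFFFF.  {b→[0, 1]; c→[3, 4, 5, 6, 7, 8, 9]}
  9. append(c, 1)  ⇒  FFFFFFFFFF.  {b→[0, 1]; c→[3, 4, 5, 6, 7, 8, 9, 2]}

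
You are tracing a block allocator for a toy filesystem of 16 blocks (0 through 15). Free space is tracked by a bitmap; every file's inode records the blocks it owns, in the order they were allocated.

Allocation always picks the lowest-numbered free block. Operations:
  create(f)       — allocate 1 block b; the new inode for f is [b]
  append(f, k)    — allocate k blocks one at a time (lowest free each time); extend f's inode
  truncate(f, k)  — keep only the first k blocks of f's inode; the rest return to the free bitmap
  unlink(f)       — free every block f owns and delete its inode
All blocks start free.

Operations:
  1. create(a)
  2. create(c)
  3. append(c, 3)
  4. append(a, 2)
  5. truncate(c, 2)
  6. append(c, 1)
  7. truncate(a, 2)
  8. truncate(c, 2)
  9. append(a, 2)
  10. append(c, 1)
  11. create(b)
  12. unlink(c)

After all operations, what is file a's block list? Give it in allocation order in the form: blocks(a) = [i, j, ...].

blocks(a) = [0, 5, 3, 4]

[1] create(a) — a=0 (map F...............)
[2] create(c) — a=0 c=1 (map FF..............)
[3] append(c, 3) — a=0 c=1,2,3,4 (map FFFFF...........)
[4] append(a, 2) — a=0,5,6 c=1,2,3,4 (map FFFFFFF.........)
[5] truncate(c, 2) — a=0,5,6 c=1,2 (map FFF..FF.........)
[6] append(c, 1) — a=0,5,6 c=1,2,3 (map FFFF.FF.........)
[7] truncate(a, 2) — a=0,5 c=1,2,3 (map FFFF.F..........)
[8] truncate(c, 2) — a=0,5 c=1,2 (map FFF..F..........)
[9] append(a, 2) — a=0,5,3,4 c=1,2 (map FFFFFF..........)
[10] append(c, 1) — a=0,5,3,4 c=1,2,6 (map FFFFFFF.........)
[11] create(b) — a=0,5,3,4 b=7 c=1,2,6 (map FFFFFFFF........)
[12] unlink(c) — a=0,5,3,4 b=7 (map F..FFF.F........)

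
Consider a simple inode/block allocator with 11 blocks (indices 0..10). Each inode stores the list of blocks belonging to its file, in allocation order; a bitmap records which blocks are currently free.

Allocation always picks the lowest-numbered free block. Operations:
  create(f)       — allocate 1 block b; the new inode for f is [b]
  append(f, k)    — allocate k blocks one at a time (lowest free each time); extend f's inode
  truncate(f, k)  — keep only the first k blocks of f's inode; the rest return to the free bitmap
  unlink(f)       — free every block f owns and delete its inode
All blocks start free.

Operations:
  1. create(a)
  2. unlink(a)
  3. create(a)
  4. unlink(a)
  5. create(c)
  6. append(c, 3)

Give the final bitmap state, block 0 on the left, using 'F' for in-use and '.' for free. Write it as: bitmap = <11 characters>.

create(a): bitmap=F.......... | a=[0]
unlink(a): bitmap=........... | 
create(a): bitmap=F.......... | a=[0]
unlink(a): bitmap=........... | 
create(c): bitmap=F.......... | c=[0]
append(c, 3): bitmap=FFFF....... | c=[0, 1, 2, 3]

bitmap = FFFF.......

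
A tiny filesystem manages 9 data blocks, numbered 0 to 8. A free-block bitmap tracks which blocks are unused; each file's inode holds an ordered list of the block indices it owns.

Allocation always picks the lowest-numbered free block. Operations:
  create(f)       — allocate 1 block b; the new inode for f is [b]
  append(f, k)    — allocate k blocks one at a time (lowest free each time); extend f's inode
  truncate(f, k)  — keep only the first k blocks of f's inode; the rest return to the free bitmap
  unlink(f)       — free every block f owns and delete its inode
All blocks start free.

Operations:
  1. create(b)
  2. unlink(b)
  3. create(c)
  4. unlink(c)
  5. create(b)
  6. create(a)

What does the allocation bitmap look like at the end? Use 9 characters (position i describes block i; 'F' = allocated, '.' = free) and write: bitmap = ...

bitmap = FF.......

create(b): bitmap=F........ | b=[0]
unlink(b): bitmap=......... | 
create(c): bitmap=F........ | c=[0]
unlink(c): bitmap=......... | 
create(b): bitmap=F........ | b=[0]
create(a): bitmap=FF....... | a=[1] b=[0]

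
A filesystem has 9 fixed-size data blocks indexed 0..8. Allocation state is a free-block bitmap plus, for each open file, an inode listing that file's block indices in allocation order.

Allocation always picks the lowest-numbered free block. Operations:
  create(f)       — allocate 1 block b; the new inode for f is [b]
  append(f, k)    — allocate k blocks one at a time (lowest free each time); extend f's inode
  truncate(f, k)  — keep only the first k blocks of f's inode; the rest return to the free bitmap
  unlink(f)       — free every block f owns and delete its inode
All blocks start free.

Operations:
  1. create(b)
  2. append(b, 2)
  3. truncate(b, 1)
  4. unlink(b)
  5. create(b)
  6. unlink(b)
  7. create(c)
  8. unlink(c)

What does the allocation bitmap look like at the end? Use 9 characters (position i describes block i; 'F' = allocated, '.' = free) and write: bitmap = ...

create(b): bitmap=F........ | b=[0]
append(b, 2): bitmap=FFF...... | b=[0, 1, 2]
truncate(b, 1): bitmap=F........ | b=[0]
unlink(b): bitmap=......... | 
create(b): bitmap=F........ | b=[0]
unlink(b): bitmap=......... | 
create(c): bitmap=F........ | c=[0]
unlink(c): bitmap=......... | 

bitmap = .........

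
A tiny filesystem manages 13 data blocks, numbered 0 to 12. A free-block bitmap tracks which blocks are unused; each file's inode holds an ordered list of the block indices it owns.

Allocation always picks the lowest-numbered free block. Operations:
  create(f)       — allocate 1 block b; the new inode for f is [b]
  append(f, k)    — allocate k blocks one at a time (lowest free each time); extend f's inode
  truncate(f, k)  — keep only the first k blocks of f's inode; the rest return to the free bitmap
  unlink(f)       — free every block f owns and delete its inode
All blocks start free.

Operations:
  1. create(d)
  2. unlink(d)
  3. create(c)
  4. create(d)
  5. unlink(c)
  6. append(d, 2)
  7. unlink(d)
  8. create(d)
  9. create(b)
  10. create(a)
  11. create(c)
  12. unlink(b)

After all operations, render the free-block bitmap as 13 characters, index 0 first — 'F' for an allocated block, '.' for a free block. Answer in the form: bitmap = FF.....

create(d): bitmap=F............ | d=[0]
unlink(d): bitmap=............. | 
create(c): bitmap=F............ | c=[0]
create(d): bitmap=FF........... | c=[0] d=[1]
unlink(c): bitmap=.F........... | d=[1]
append(d, 2): bitmap=FFF.......... | d=[1, 0, 2]
unlink(d): bitmap=............. | 
create(d): bitmap=F............ | d=[0]
create(b): bitmap=FF........... | b=[1] d=[0]
create(a): bitmap=FFF.......... | a=[2] b=[1] d=[0]
create(c): bitmap=FFFF......... | a=[2] b=[1] c=[3] d=[0]
unlink(b): bitmap=F.FF......... | a=[2] c=[3] d=[0]

bitmap = F.FF.........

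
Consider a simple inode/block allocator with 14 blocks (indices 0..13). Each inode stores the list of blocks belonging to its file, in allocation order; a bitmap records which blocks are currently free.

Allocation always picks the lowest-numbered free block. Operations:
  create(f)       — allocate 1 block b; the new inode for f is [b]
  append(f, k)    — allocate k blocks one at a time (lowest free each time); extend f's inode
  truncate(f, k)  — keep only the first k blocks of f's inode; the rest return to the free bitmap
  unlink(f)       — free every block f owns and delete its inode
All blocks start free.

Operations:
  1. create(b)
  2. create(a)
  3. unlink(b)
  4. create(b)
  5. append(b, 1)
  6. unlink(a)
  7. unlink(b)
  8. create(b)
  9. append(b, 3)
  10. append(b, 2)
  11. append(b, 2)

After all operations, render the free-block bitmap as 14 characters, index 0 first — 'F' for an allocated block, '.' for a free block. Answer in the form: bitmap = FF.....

create(b): bitmap=F............. | b=[0]
create(a): bitmap=FF............ | a=[1] b=[0]
unlink(b): bitmap=.F............ | a=[1]
create(b): bitmap=FF............ | a=[1] b=[0]
append(b, 1): bitmap=FFF........... | a=[1] b=[0, 2]
unlink(a): bitmap=F.F........... | b=[0, 2]
unlink(b): bitmap=.............. | 
create(b): bitmap=F............. | b=[0]
append(b, 3): bitmap=FFFF.......... | b=[0, 1, 2, 3]
append(b, 2): bitmap=FFFFFF........ | b=[0, 1, 2, 3, 4, 5]
append(b, 2): bitmap=FFFFFFFF...... | b=[0, 1, 2, 3, 4, 5, 6, 7]

bitmap = FFFFFFFF......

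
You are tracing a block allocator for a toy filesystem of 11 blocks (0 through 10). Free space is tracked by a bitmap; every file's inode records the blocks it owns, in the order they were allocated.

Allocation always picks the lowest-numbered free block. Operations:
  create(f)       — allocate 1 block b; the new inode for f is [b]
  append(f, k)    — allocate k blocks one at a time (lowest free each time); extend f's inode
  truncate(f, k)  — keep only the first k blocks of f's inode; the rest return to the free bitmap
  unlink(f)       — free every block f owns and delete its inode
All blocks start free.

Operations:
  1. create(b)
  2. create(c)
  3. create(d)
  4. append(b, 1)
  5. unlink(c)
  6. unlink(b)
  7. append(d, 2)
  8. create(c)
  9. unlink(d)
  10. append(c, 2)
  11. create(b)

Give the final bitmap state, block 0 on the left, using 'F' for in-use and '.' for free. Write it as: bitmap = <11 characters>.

create(b): bitmap=F.......... | b=[0]
create(c): bitmap=FF......... | b=[0] c=[1]
create(d): bitmap=FFF........ | b=[0] c=[1] d=[2]
append(b, 1): bitmap=FFFF....... | b=[0, 3] c=[1] d=[2]
unlink(c): bitmap=F.FF....... | b=[0, 3] d=[2]
unlink(b): bitmap=..F........ | d=[2]
append(d, 2): bitmap=FFF........ | d=[2, 0, 1]
create(c): bitmap=FFFF....... | c=[3] d=[2, 0, 1]
unlink(d): bitmap=...F....... | c=[3]
append(c, 2): bitmap=FF.F....... | c=[3, 0, 1]
create(b): bitmap=FFFF....... | b=[2] c=[3, 0, 1]

bitmap = FFFF.......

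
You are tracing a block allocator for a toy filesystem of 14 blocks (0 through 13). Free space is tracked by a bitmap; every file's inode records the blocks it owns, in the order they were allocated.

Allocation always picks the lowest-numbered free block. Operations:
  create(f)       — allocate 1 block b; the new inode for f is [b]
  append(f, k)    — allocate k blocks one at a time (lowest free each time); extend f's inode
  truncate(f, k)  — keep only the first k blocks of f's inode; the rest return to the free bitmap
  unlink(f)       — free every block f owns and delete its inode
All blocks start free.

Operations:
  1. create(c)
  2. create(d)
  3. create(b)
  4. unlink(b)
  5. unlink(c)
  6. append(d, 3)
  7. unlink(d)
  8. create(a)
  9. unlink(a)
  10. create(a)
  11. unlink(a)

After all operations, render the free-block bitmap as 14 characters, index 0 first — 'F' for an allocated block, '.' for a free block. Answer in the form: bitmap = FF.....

bitmap = ..............

create(c): bitmap=F............. | c=[0]
create(d): bitmap=FF............ | c=[0] d=[1]
create(b): bitmap=FFF........... | b=[2] c=[0] d=[1]
unlink(b): bitmap=FF............ | c=[0] d=[1]
unlink(c): bitmap=.F............ | d=[1]
append(d, 3): bitmap=FFFF.......... | d=[1, 0, 2, 3]
unlink(d): bitmap=.............. | 
create(a): bitmap=F............. | a=[0]
unlink(a): bitmap=.............. | 
create(a): bitmap=F............. | a=[0]
unlink(a): bitmap=.............. | 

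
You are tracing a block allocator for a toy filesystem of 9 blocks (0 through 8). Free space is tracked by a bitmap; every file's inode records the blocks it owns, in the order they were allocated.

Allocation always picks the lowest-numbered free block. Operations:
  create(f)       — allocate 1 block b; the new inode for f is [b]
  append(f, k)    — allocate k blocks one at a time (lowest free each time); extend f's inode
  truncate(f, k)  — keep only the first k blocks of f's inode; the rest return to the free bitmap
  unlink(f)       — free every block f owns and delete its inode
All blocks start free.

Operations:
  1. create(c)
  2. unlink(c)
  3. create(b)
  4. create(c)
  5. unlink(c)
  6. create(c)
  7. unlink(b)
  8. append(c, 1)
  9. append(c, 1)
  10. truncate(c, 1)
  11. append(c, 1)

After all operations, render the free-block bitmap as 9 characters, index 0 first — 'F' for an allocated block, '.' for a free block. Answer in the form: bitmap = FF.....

after create(c) → c:[0]  free=[F........]
after unlink(c) →   free=[.........]
after create(b) → b:[0]  free=[F........]
after create(c) → b:[0], c:[1]  free=[FF.......]
after unlink(c) → b:[0]  free=[F........]
after create(c) → b:[0], c:[1]  free=[FF.......]
after unlink(b) → c:[1]  free=[.F.......]
after append(c, 1) → c:[1, 0]  free=[FF.......]
after append(c, 1) → c:[1, 0, 2]  free=[FFF......]
after truncate(c, 1) → c:[1]  free=[.F.......]
after append(c, 1) → c:[1, 0]  free=[FF.......]

bitmap = FF.......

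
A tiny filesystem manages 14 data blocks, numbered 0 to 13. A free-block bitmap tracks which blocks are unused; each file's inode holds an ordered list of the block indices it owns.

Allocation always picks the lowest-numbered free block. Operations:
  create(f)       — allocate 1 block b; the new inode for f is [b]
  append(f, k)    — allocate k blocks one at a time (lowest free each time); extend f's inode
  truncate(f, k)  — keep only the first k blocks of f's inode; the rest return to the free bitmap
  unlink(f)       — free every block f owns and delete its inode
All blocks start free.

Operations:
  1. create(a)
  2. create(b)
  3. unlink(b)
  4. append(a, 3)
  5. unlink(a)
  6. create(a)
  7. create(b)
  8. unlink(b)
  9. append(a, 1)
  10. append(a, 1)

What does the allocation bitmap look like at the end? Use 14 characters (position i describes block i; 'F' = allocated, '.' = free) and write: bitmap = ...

bitmap = FFF...........

[1] create(a) — a=0 (map F.............)
[2] create(b) — a=0 b=1 (map FF............)
[3] unlink(b) — a=0 (map F.............)
[4] append(a, 3) — a=0,1,2,3 (map FFFF..........)
[5] unlink(a) —  (map ..............)
[6] create(a) — a=0 (map F.............)
[7] create(b) — a=0 b=1 (map FF............)
[8] unlink(b) — a=0 (map F.............)
[9] append(a, 1) — a=0,1 (map FF............)
[10] append(a, 1) — a=0,1,2 (map FFF...........)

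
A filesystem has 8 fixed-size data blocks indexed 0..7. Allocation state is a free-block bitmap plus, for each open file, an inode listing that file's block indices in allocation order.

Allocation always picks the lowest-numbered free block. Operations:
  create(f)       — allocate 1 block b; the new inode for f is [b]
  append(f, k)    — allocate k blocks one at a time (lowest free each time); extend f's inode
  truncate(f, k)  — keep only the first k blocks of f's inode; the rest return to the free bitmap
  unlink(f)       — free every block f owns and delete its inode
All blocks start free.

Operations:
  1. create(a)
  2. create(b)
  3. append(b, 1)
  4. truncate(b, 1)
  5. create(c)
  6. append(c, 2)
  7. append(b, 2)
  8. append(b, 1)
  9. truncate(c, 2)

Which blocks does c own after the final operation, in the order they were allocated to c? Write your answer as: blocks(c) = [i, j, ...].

after create(a) → a:[0]  free=[F.......]
after create(b) → a:[0], b:[1]  free=[FF......]
after append(b, 1) → a:[0], b:[1, 2]  free=[FFF.....]
after truncate(b, 1) → a:[0], b:[1]  free=[FF......]
after create(c) → a:[0], b:[1], c:[2]  free=[FFF.....]
after append(c, 2) → a:[0], b:[1], c:[2, 3, 4]  free=[FFFFF...]
after append(b, 2) → a:[0], b:[1, 5, 6], c:[2, 3, 4]  free=[FFFFFFF.]
after append(b, 1) → a:[0], b:[1, 5, 6, 7], c:[2, 3, 4]  free=[FFFFFFFF]
after truncate(c, 2) → a:[0], b:[1, 5, 6, 7], c:[2, 3]  free=[FFFF.FFF]

blocks(c) = [2, 3]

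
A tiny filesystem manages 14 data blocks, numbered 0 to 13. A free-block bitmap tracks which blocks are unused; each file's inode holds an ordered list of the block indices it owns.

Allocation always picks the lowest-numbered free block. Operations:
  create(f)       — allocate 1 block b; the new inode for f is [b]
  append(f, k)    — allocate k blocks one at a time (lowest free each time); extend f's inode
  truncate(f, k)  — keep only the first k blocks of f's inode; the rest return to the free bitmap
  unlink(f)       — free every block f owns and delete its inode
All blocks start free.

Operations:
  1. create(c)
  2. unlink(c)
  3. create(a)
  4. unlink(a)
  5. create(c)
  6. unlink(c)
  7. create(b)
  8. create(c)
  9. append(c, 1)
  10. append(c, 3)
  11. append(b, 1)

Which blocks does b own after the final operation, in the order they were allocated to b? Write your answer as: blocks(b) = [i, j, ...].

blocks(b) = [0, 6]

create(c): bitmap=F............. | c=[0]
unlink(c): bitmap=.............. | 
create(a): bitmap=F............. | a=[0]
unlink(a): bitmap=.............. | 
create(c): bitmap=F............. | c=[0]
unlink(c): bitmap=.............. | 
create(b): bitmap=F............. | b=[0]
create(c): bitmap=FF............ | b=[0] c=[1]
append(c, 1): bitmap=FFF........... | b=[0] c=[1, 2]
append(c, 3): bitmap=FFFFFF........ | b=[0] c=[1, 2, 3, 4, 5]
append(b, 1): bitmap=FFFFFFF....... | b=[0, 6] c=[1, 2, 3, 4, 5]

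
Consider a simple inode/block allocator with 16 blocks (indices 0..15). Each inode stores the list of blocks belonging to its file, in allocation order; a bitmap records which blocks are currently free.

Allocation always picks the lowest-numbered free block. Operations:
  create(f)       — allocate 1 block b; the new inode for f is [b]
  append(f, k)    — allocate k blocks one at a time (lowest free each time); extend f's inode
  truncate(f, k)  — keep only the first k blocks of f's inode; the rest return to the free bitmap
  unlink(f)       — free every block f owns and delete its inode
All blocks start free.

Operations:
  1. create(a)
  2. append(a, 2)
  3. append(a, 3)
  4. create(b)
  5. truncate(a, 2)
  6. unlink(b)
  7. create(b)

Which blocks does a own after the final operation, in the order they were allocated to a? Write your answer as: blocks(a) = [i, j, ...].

[1] create(a) — a=0 (map F...............)
[2] append(a, 2) — a=0,1,2 (map FFF.............)
[3] append(a, 3) — a=0,1,2,3,4,5 (map FFFFFF..........)
[4] create(b) — a=0,1,2,3,4,5 b=6 (map FFFFFFF.........)
[5] truncate(a, 2) — a=0,1 b=6 (map FF....F.........)
[6] unlink(b) — a=0,1 (map FF..............)
[7] create(b) — a=0,1 b=2 (map FFF.............)

blocks(a) = [0, 1]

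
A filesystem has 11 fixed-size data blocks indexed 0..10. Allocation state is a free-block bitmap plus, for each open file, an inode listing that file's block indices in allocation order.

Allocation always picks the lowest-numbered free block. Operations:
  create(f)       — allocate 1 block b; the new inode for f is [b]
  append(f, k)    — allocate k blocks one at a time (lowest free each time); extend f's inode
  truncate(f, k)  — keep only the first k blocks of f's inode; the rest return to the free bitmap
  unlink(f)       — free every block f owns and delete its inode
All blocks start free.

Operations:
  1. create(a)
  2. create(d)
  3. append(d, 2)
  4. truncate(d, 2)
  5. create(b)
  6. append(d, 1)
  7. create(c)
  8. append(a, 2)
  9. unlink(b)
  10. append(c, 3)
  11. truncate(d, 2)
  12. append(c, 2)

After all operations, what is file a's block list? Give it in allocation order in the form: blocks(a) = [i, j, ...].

create(a): bitmap=F.......... | a=[0]
create(d): bitmap=FF......... | a=[0] d=[1]
append(d, 2): bitmap=FFFF....... | a=[0] d=[1, 2, 3]
truncate(d, 2): bitmap=FFF........ | a=[0] d=[1, 2]
create(b): bitmap=FFFF....... | a=[0] b=[3] d=[1, 2]
append(d, 1): bitmap=FFFFF...... | a=[0] b=[3] d=[1, 2, 4]
create(c): bitmap=FFFFFF..... | a=[0] b=[3] c=[5] d=[1, 2, 4]
append(a, 2): bitmap=FFFFFFFF... | a=[0, 6, 7] b=[3] c=[5] d=[1, 2, 4]
unlink(b): bitmap=FFF.FFFF... | a=[0, 6, 7] c=[5] d=[1, 2, 4]
append(c, 3): bitmap=FFFFFFFFFF. | a=[0, 6, 7] c=[5, 3, 8, 9] d=[1, 2, 4]
truncate(d, 2): bitmap=FFFF.FFFFF. | a=[0, 6, 7] c=[5, 3, 8, 9] d=[1, 2]
append(c, 2): bitmap=FFFFFFFFFFF | a=[0, 6, 7] c=[5, 3, 8, 9, 4, 10] d=[1, 2]

blocks(a) = [0, 6, 7]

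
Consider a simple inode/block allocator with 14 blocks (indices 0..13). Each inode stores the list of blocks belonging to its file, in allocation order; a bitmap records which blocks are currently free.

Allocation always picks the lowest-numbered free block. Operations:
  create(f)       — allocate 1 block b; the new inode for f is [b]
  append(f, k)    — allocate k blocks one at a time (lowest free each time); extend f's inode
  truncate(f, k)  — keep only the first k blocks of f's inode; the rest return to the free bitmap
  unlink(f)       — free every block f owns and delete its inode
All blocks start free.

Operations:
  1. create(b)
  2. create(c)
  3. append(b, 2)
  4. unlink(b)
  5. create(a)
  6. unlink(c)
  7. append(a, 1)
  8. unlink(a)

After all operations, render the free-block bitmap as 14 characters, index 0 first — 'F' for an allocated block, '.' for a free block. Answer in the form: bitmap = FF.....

bitmap = ..............

[1] create(b) — b=0 (map F.............)
[2] create(c) — b=0 c=1 (map FF............)
[3] append(b, 2) — b=0,2,3 c=1 (map FFFF..........)
[4] unlink(b) — c=1 (map .F............)
[5] create(a) — a=0 c=1 (map FF............)
[6] unlink(c) — a=0 (map F.............)
[7] append(a, 1) — a=0,1 (map FF............)
[8] unlink(a) —  (map ..............)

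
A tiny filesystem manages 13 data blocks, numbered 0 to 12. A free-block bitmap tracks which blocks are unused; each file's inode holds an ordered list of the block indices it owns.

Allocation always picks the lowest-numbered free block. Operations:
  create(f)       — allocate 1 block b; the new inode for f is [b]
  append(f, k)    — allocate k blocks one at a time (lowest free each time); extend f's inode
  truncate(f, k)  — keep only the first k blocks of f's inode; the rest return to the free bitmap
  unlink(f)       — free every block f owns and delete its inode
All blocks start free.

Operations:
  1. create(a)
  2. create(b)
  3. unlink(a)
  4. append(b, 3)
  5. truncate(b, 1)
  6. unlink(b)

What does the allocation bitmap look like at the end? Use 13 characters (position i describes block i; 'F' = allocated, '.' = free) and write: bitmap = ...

  1. create(a)  ⇒  F............  {a→[0]}
  2. create(b)  ⇒  FF...........  {a→[0]; b→[1]}
  3. unlink(a)  ⇒  .F...........  {b→[1]}
  4. append(b, 3)  ⇒  FFFF.........  {b→[1, 0, 2, 3]}
  5. truncate(b, 1)  ⇒  .F...........  {b→[1]}
  6. unlink(b)  ⇒  .............  {}

bitmap = .............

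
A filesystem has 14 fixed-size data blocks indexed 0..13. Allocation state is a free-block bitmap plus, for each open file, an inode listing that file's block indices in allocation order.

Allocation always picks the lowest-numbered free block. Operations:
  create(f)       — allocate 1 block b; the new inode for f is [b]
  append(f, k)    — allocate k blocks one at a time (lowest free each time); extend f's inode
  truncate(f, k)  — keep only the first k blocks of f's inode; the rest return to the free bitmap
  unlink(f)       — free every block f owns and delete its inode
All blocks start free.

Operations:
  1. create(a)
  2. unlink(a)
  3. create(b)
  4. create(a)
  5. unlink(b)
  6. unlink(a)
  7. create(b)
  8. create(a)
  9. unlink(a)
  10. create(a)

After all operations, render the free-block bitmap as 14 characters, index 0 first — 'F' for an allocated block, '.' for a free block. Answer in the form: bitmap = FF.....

bitmap = FF............

  1. create(a)  ⇒  F.............  {a→[0]}
  2. unlink(a)  ⇒  ..............  {}
  3. create(b)  ⇒  F.............  {b→[0]}
  4. create(a)  ⇒  FF............  {a→[1]; b→[0]}
  5. unlink(b)  ⇒  .F............  {a→[1]}
  6. unlink(a)  ⇒  ..............  {}
  7. create(b)  ⇒  F.............  {b→[0]}
  8. create(a)  ⇒  FF............  {a→[1]; b→[0]}
  9. unlink(a)  ⇒  F.............  {b→[0]}
  10. create(a)  ⇒  FF............  {a→[1]; b→[0]}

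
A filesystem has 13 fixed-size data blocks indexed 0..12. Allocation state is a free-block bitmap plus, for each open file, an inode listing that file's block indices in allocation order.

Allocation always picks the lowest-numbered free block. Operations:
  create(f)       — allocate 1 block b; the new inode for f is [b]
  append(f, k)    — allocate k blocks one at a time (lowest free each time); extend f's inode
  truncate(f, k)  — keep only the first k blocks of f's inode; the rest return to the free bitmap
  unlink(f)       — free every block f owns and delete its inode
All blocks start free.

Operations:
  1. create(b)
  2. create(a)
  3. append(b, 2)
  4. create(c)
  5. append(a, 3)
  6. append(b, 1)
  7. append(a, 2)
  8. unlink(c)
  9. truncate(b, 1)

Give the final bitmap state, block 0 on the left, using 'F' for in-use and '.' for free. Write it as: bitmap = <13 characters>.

[1] create(b) — b=0 (map F............)
[2] create(a) — a=1 b=0 (map FF...........)
[3] append(b, 2) — a=1 b=0,2,3 (map FFFF.........)
[4] create(c) — a=1 b=0,2,3 c=4 (map FFFFF........)
[5] append(a, 3) — a=1,5,6,7 b=0,2,3 c=4 (map FFFFFFFF.....)
[6] append(b, 1) — a=1,5,6,7 b=0,2,3,8 c=4 (map FFFFFFFFF....)
[7] append(a, 2) — a=1,5,6,7,9,10 b=0,2,3,8 c=4 (map FFFFFFFFFFF..)
[8] unlink(c) — a=1,5,6,7,9,10 b=0,2,3,8 (map FFFF.FFFFFF..)
[9] truncate(b, 1) — a=1,5,6,7,9,10 b=0 (map FF...FFF.FF..)

bitmap = FF...FFF.FF..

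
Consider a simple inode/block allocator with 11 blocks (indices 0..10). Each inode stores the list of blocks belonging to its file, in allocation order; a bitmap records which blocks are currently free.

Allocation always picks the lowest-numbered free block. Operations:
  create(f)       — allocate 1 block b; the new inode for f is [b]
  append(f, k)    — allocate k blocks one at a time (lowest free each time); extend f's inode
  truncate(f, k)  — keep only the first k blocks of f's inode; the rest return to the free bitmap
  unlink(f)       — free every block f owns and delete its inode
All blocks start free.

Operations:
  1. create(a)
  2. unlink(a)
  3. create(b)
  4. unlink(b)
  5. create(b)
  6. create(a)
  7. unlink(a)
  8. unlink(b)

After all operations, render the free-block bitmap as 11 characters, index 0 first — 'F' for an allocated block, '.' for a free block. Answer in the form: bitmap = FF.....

after create(a) → a:[0]  free=[F..........]
after unlink(a) →   free=[...........]
after create(b) → b:[0]  free=[F..........]
after unlink(b) →   free=[...........]
after create(b) → b:[0]  free=[F..........]
after create(a) → a:[1], b:[0]  free=[FF.........]
after unlink(a) → b:[0]  free=[F..........]
after unlink(b) →   free=[...........]

bitmap = ...........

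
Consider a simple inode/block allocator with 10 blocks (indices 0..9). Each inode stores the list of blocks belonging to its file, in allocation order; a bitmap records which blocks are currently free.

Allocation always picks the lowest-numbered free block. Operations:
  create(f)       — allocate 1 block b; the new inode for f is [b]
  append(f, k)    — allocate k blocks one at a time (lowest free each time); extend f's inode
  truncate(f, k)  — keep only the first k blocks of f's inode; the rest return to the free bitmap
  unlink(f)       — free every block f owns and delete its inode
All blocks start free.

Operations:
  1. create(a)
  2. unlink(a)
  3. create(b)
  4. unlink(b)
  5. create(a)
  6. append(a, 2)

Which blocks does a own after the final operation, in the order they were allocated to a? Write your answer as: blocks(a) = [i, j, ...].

create(a): bitmap=F......... | a=[0]
unlink(a): bitmap=.......... | 
create(b): bitmap=F......... | b=[0]
unlink(b): bitmap=.......... | 
create(a): bitmap=F......... | a=[0]
append(a, 2): bitmap=FFF....... | a=[0, 1, 2]

blocks(a) = [0, 1, 2]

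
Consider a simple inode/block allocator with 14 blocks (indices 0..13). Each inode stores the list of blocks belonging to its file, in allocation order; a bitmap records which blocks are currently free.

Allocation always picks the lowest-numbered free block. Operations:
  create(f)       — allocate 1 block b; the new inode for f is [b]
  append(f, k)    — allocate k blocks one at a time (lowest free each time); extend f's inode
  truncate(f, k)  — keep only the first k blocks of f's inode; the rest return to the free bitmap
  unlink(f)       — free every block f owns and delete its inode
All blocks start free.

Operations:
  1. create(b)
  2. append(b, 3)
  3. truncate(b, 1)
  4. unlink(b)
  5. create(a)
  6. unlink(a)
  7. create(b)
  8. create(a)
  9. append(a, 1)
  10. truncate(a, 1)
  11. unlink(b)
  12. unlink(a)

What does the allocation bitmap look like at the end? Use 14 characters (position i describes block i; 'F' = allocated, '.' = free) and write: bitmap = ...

create(b): bitmap=F............. | b=[0]
append(b, 3): bitmap=FFFF.......... | b=[0, 1, 2, 3]
truncate(b, 1): bitmap=F............. | b=[0]
unlink(b): bitmap=.............. | 
create(a): bitmap=F............. | a=[0]
unlink(a): bitmap=.............. | 
create(b): bitmap=F............. | b=[0]
create(a): bitmap=FF............ | a=[1] b=[0]
append(a, 1): bitmap=FFF........... | a=[1, 2] b=[0]
truncate(a, 1): bitmap=FF............ | a=[1] b=[0]
unlink(b): bitmap=.F............ | a=[1]
unlink(a): bitmap=.............. | 

bitmap = ..............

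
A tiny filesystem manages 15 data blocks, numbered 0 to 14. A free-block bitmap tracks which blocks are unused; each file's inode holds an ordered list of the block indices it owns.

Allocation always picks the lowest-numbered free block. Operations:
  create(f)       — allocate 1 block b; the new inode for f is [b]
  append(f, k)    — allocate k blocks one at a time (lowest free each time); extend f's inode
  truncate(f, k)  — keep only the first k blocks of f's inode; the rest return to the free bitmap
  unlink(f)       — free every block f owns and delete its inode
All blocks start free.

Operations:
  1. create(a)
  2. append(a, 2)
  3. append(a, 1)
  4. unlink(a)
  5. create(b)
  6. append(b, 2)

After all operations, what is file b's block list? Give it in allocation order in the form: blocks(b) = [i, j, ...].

blocks(b) = [0, 1, 2]

after create(a) → a:[0]  free=[F..............]
after append(a, 2) → a:[0, 1, 2]  free=[FFF............]
after append(a, 1) → a:[0, 1, 2, 3]  free=[FFFF...........]
after unlink(a) →   free=[...............]
after create(b) → b:[0]  free=[F..............]
after append(b, 2) → b:[0, 1, 2]  free=[FFF............]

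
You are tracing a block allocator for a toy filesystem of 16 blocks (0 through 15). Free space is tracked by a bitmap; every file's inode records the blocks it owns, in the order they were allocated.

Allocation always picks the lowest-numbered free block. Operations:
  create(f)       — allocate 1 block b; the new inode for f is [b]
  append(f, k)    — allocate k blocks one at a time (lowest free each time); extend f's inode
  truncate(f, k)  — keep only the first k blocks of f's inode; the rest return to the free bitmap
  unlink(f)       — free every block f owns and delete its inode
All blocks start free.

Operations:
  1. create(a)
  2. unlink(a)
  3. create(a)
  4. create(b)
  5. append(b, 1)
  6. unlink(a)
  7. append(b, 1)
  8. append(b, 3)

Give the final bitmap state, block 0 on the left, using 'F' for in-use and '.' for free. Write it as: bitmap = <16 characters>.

bitmap = FFFFFF..........

create(a): bitmap=F............... | a=[0]
unlink(a): bitmap=................ | 
create(a): bitmap=F............... | a=[0]
create(b): bitmap=FF.............. | a=[0] b=[1]
append(b, 1): bitmap=FFF............. | a=[0] b=[1, 2]
unlink(a): bitmap=.FF............. | b=[1, 2]
append(b, 1): bitmap=FFF............. | b=[1, 2, 0]
append(b, 3): bitmap=FFFFFF.......... | b=[1, 2, 0, 3, 4, 5]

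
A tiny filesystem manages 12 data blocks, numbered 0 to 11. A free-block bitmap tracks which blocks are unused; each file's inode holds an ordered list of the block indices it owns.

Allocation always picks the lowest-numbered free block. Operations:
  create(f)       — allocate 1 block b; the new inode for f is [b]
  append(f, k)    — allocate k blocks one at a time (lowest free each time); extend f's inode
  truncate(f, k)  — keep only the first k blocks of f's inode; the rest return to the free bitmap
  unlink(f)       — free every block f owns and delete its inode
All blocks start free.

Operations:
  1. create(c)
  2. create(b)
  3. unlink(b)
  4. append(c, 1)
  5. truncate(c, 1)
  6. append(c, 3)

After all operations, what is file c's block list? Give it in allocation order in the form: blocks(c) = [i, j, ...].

  1. create(c)  ⇒  F...........  {c→[0]}
  2. create(b)  ⇒  FF..........  {b→[1]; c→[0]}
  3. unlink(b)  ⇒  F...........  {c→[0]}
  4. append(c, 1)  ⇒  FF..........  {c→[0, 1]}
  5. truncate(c, 1)  ⇒  F...........  {c→[0]}
  6. append(c, 3)  ⇒  FFFF........  {c→[0, 1, 2, 3]}

blocks(c) = [0, 1, 2, 3]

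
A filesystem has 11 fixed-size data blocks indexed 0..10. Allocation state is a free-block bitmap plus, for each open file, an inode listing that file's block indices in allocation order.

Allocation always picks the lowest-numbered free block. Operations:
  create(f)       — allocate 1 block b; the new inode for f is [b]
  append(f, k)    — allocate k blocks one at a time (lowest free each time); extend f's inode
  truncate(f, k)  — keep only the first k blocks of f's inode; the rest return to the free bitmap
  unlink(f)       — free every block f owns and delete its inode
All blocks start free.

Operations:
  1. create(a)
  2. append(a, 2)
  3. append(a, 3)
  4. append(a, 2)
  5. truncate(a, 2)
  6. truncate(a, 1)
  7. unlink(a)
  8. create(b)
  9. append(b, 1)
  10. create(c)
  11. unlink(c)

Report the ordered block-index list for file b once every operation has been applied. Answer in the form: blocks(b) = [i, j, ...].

after create(a) → a:[0]  free=[F..........]
after append(a, 2) → a:[0, 1, 2]  free=[FFF........]
after append(a, 3) → a:[0, 1, 2, 3, 4, 5]  free=[FFFFFF.....]
after append(a, 2) → a:[0, 1, 2, 3, 4, 5, 6, 7]  free=[FFFFFFFF...]
after truncate(a, 2) → a:[0, 1]  free=[FF.........]
after truncate(a, 1) → a:[0]  free=[F..........]
after unlink(a) →   free=[...........]
after create(b) → b:[0]  free=[F..........]
after append(b, 1) → b:[0, 1]  free=[FF.........]
after create(c) → b:[0, 1], c:[2]  free=[FFF........]
after unlink(c) → b:[0, 1]  free=[FF.........]

blocks(b) = [0, 1]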